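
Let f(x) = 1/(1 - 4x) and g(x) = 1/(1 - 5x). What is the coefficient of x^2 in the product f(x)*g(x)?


The coefficient of x^n in f*g is the Cauchy product: sum_{k=0}^{n} a^k * b^(n-k).
With a=4, b=5, n=2:
sum_{k=0}^{2} 4^k * 5^(2-k)
= 61

61


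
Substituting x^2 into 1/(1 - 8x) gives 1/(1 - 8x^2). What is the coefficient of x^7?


Since 1/(1 - 8x^2) only has even powers of x,
the coefficient of x^7 (odd) is 0.

0


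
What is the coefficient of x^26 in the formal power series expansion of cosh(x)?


The Maclaurin series is cosh(t) = sum_{m>=0} t^(2m) / (2m)!, so substituting t = x, only even powers of x are nonzero, with coefficient of x^(2m) equal to 1 / (2m)!.
For x^26 the coefficient is 1/26! = 1/403291461126605635584000000 = 1/403291461126605635584000000.

1/403291461126605635584000000


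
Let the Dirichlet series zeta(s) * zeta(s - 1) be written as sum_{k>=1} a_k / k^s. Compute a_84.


Convolution gives a_k = sum_{d | k} d * 1 = sum_{d | k} d = sigma(k), the sum of positive divisors of k.
For k = 84, the divisors are 1, 2, 3, 4, 6, 7, 12, 14, 21, 28, 42, 84, so
sigma(84) = 1 + 2 + 3 + 4 + 6 + 7 + 12 + 14 + 21 + 28 + 42 + 84 = 224.

224


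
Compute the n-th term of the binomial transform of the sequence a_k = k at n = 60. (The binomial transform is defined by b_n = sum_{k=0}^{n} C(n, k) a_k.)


With a_k = k, b_n = sum_{k=0}^{n} C(n, k) k. Using k * C(n, k) = n * C(n-1, k-1) gives b_n = n * sum_{k>=1} C(n-1, k-1) = n * 2^(n-1).
For n = 60: 60 * 2^59 = 60 * 576460752303423488 = 34587645138205409280.

34587645138205409280


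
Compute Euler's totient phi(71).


phi(n) counts integers in [1, n] coprime to n. Using the multiplicative formula phi(n) = n * prod_{p | n} (1 - 1/p):
71 = 71, so
phi(71) = 71 * (1 - 1/71) = 70.

70


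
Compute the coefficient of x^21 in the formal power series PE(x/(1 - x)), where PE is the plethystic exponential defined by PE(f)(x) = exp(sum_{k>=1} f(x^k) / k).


For f(x) = x/(1 - x) we have
sum_{k>=1} f(x^k) / k = sum_{k>=1} (1/k) * x^k / (1 - x^k) = sum_{k, m >= 1} x^(k m) / k,
which after exponentiating simplifies to
PE(x/(1 - x)) = prod_{k>=1} 1 / (1 - x^k).
This is the generating function for the partition function p(n), so the coefficient of x^21 is p(21).
Computing p(21) by dynamic programming over parts 1, 2, ..., 21: p(21) = 792.

792


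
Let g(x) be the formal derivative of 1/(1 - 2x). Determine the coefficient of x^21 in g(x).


Differentiate termwise: d/dx sum_{k>=0} 2^k x^k = sum_{k>=1} k 2^k x^(k-1) = sum_{j>=0} (j+1) 2^(j+1) x^j.
Equivalently, d/dx [1/(1 - 2x)] = 2/(1 - 2x)^2.
For j = 21: 22 * 2^22 = 22 * 4194304 = 92274688.

92274688


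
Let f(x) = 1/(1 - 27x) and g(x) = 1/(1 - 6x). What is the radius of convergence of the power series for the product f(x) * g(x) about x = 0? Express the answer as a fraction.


The radius of 1/(1 - 27x) is 1/27 (nearest singularity at x = 1/27), and the radius of 1/(1 - 6x) is 1/6.
The product f(x)*g(x) = 1/((1 - 27x)(1 - 6x)) has singularities at both 1/27 and 1/6, so its radius of convergence is the distance to the nearest one:
min(1/27, 1/6) = 1/27.

1/27


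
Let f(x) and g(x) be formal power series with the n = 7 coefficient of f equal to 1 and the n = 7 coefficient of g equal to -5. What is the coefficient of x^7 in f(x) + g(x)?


Addition of formal power series is termwise.
The coefficient of x^7 in f + g = 1 + -5
= -4

-4


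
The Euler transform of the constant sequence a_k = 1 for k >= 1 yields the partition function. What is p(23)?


The Euler transform converts the sequence a_k = 1 into the number of integer partitions.
Using the recurrence or dynamic programming:
p(23) = 1255

1255


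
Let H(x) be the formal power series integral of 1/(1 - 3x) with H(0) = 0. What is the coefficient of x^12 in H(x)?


1/(1 - 3x) = sum_{k>=0} 3^k x^k. Integrating termwise with H(0) = 0:
H(x) = sum_{k>=0} 3^k x^(k+1) / (k+1) = sum_{m>=1} 3^(m-1) x^m / m.
For m = 12: 3^11/12 = 177147/12 = 59049/4.

59049/4


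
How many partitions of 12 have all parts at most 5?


Using the generating function (1-x)^(-1)(1-x^2)^(-1)...(1-x^5)^(-1),
the coefficient of x^12 counts these restricted partitions.
Result = 47

47


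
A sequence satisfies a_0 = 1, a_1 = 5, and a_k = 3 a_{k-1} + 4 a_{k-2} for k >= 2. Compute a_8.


The characteristic equation is t^2 - 3 t - 4 = 0, with roots r_1 = 4 and r_2 = -1 (so c_1 = r_1 + r_2, c_2 = -r_1 r_2 as required).
One can use the closed form a_n = A r_1^n + B r_2^n, but direct iteration is more reliable:
a_0 = 1, a_1 = 5, a_2 = 19, a_3 = 77, a_4 = 307, a_5 = 1229, a_6 = 4915, a_7 = 19661, a_8 = 78643.
So a_8 = 78643.

78643


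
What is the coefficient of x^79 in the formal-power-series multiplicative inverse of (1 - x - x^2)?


Let the inverse be f(x) = sum_{k>=0} a_k x^k. From f(x) * (1 - x - x^2) = 1 and matching coefficients:
 x^0: a_0 = 1.
 x^1: a_1 - a_0 = 0, so a_1 = 1.
 x^k (k >= 2): a_k - a_{k-1} - a_{k-2} = 0, i.e. a_k = a_{k-1} + a_{k-2}.
This is the Fibonacci-type recurrence shifted so that a_0 = a_1 = 1.
Iterating: a_0=1, a_1=1, a_2=2, a_3=3, a_4=5, a_5=8, a_6=13, a_7=21, a_8=34, a_9=55, ...
a_79 = 23416728348467685.

23416728348467685


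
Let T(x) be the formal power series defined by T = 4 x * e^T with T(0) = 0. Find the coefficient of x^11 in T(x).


Apply the Lagrange inversion formula: if T = 4 x * phi(T) with phi(t) = e^t, then
[x^n] T = 4^n * (1/n) [t^(n-1)] phi(t)^n = 4^n * (1/n) [t^(n-1)] e^(n t) = 4^n * (1/n) * n^(n-1) / (n-1)! = 4^n * n^(n-1) / n!.
When c = 1 this is the Cayley count of rooted labeled trees on n vertices, divided by n!.
For n = 11: 4^11 * 11^10 / 11! = 4194304 * 25937424601/39916800 = 38632614969344/14175.

38632614969344/14175


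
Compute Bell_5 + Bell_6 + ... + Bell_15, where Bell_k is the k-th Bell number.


Recall Bell_k counts set partitions of a k-set (with Bell_0 = 1 by convention).
Bell_5 through Bell_15: 52, 203, 877, 4140, 21147, 115975, 678570, 4213597, 27644437, 190899322, 1382958545
Sum = 52 + 203 + 877 + 4140 + 21147 + 115975 + 678570 + 4213597 + 27644437 + 190899322 + 1382958545 = 1606536865.

1606536865


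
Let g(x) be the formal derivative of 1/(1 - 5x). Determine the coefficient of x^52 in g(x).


Differentiate termwise: d/dx sum_{k>=0} 5^k x^k = sum_{k>=1} k 5^k x^(k-1) = sum_{j>=0} (j+1) 5^(j+1) x^j.
Equivalently, d/dx [1/(1 - 5x)] = 5/(1 - 5x)^2.
For j = 52: 53 * 5^53 = 53 * 11102230246251565404236316680908203125 = 588418203051332966424524784088134765625.

588418203051332966424524784088134765625


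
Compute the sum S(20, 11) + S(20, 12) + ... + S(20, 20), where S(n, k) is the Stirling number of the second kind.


By definition, S(n, k) counts partitions of an n-set into exactly k nonempty blocks.
Computing row n = 20 for k = 11..20:
S(20, k): 1900842429486, 411016633391, 61068660380, 6302524580, 452329200, 22350954, 741285, 15675, 190, 1
Sum = 2379705685142.

2379705685142


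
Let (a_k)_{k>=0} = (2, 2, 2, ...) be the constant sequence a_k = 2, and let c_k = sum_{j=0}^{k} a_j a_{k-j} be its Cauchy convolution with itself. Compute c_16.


Since a_j = 2 for all j >= 0, the convolution sum becomes
c_k = sum_{j=0}^{k} 2 * 2 = 4 * (k + 1).
Equivalently, the generating function of (a_k) is 2/(1 - x) and its square is 4/(1 - x)^2 = sum_{k>=0} 4(k + 1) x^k.
For k = 16: 4 * 17 = 68.

68


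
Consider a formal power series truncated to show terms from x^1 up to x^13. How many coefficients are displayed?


From x^1 to x^13 inclusive, the count is 13 - 1 + 1 = 13.

13


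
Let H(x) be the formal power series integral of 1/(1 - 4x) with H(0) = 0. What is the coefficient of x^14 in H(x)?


1/(1 - 4x) = sum_{k>=0} 4^k x^k. Integrating termwise with H(0) = 0:
H(x) = sum_{k>=0} 4^k x^(k+1) / (k+1) = sum_{m>=1} 4^(m-1) x^m / m.
For m = 14: 4^13/14 = 67108864/14 = 33554432/7.

33554432/7


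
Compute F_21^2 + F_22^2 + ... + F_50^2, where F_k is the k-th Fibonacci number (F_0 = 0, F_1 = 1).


There is a standard identity sum_{k=0}^{N} F_k^2 = F_N * F_{N+1} (proved inductively from the telescoping relation F_k^2 = F_k F_{k+1} - F_{k-1} F_k). Then
sum_{k=21}^{50} F_k^2 = F_50 F_51 - F_20 F_21.
Computing: F_50 = 12586269025, F_51 = 20365011074, F_20 = 6765, F_21 = 10946.
Sum = 12586269025 * 20365011074 - 6765 * 10946 = 256319508074394133160.

256319508074394133160


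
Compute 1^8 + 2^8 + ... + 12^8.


This power sum has a closed form given by Faulhaber's formula
sum_{k=1}^{m} k^p = (1 / (p + 1)) * sum_{j=0}^{p} C(p + 1, j) B_j m^(p + 1 - j),
but for small m direct computation is fastest:
1 + 256 + 6561 + 65536 + 390625 + 1679616 + 5764801 + 16777216 + 43046721 + 100000000 + 214358881 + 429981696 = 812071910.

812071910


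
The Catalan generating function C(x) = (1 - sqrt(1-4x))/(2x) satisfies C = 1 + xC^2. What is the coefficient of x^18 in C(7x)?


Substituting x -> 7x scales the n-th coefficient by 7^n, so [x^18] C(7x) = 7^18 * C_18.
C_18 = C(2*18, 18)/(19) = 9075135300/19 = 477638700.
So 7^18 * 477638700 = 1628413597910449 * 477638700 = 777793353968269576776300.

777793353968269576776300


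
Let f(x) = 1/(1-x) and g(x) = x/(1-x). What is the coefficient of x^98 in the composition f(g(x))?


First simplify the composition: f(g(x)) = 1/(1 - x/(1-x)) = (1-x)/((1-x) - x) = (1-x)/(1-2x).
Now extract the coefficient. Write (1-x)/(1-2x) = 1/(1-2x) - x/(1-2x).
The coefficient of x^n in 1/(1-2x) is 2^n, and in x/(1-2x) is 2^(n-1) (for n >= 1).
So the coefficient of x^98 is 2^98 - 2^97 = 316912650057057350374175801344 - 158456325028528675187087900672 = 158456325028528675187087900672.

158456325028528675187087900672


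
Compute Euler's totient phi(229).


phi(n) counts integers in [1, n] coprime to n. Using the multiplicative formula phi(n) = n * prod_{p | n} (1 - 1/p):
229 = 229, so
phi(229) = 229 * (1 - 1/229) = 228.

228


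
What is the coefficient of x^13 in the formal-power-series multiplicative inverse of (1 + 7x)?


The inverse is 1/(1 + 7x). Apply the geometric identity 1/(1 - y) = sum_{k>=0} y^k with y = -7x:
1/(1 + 7x) = sum_{k>=0} (-7)^k x^k.
So the coefficient of x^13 is (-7)^13 = -96889010407.

-96889010407


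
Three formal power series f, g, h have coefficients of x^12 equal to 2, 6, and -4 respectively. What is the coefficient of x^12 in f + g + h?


Series addition is componentwise:
2 + 6 + -4
= 4

4


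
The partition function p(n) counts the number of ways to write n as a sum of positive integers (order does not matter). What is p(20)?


Using the generating function prod_{k>=1} 1/(1-x^k), we compute p(20).
By dynamic programming over parts 1 through 20:
p(20) = 627

627


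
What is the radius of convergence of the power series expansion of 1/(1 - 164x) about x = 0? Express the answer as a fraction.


Expanding 1/(1 - 164x) = sum_{k>=0} 164^k x^k, the series converges when |164x| < 1, i.e., |x| < 1/164.
So the radius of convergence is 1/164 = 1/164.

1/164


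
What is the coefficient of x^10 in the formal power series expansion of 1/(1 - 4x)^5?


The general identity 1/(1 - c x)^r = sum_{k>=0} c^k C(k + r - 1, r - 1) x^k follows by substituting y = c x into 1/(1 - y)^r = sum_{k>=0} C(k + r - 1, r - 1) y^k.
For c = 4, r = 5, k = 10:
4^10 * C(14, 4) = 1048576 * 1001 = 1049624576.

1049624576


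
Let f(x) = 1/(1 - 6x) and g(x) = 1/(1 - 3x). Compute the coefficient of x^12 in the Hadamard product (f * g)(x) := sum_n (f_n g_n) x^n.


f has coefficients f_k = 6^k and g has coefficients g_k = 3^k, so the Hadamard product has coefficient (f*g)_k = 6^k * 3^k = 18^k.
For k = 12: 18^12 = 1156831381426176.

1156831381426176


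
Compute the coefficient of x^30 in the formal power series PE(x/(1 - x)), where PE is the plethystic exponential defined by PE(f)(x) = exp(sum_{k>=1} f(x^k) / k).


For f(x) = x/(1 - x) we have
sum_{k>=1} f(x^k) / k = sum_{k>=1} (1/k) * x^k / (1 - x^k) = sum_{k, m >= 1} x^(k m) / k,
which after exponentiating simplifies to
PE(x/(1 - x)) = prod_{k>=1} 1 / (1 - x^k).
This is the generating function for the partition function p(n), so the coefficient of x^30 is p(30).
Computing p(30) by dynamic programming over parts 1, 2, ..., 30: p(30) = 5604.

5604


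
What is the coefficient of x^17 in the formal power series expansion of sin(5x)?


The Maclaurin series is sin(t) = sum_{k>=0} (-1)^k t^(2k+1) / (2k+1)!, so substituting t = 5x, only odd powers of x are nonzero, with coefficient of x^(2k+1) equal to (-1)^k 5^(2k+1) / (2k+1)!.
Write 17 = 2*8 + 1, giving the coefficient (-1)^8 * 5^17 / 17! = 762939453125/355687428096000 = 6103515625/2845499424768.

6103515625/2845499424768


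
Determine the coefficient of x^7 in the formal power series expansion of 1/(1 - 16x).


The geometric series identity gives 1/(1 - c x) = sum_{k>=0} c^k x^k, so the coefficient of x^k is c^k.
Here c = 16 and k = 7.
Computing: 16^7 = 268435456

268435456


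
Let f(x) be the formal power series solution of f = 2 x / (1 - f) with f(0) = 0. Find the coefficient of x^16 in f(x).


Apply Lagrange inversion: f = 2 x * phi(f) with phi(t) = 1/(1 - t), so
[x^n] f = 2^n * (1/n) [t^(n-1)] phi(t)^n = 2^n * (1/n) [t^(n-1)] (1 - t)^(-n) = 2^n * (1/n) C(2n - 2, n - 1) = 2^n * C_{n-1}.
For n = 16: C_15 = C(30, 15) / 16 = 155117520/16 = 9694845.
With the 2^16 = 65536 factor, the coefficient is 65536 * 9694845 = 635361361920.

635361361920


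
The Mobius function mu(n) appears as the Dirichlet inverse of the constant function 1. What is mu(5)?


5 = 5 (all distinct primes).
mu(5) = (-1)^1 = -1

-1


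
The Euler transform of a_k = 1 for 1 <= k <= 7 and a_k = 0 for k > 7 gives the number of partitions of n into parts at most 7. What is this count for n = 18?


Partitions of 18 into parts at most 7:
Using generating function (1-x)^(-1)(1-x^2)^(-1)...(1-x^7)^(-1),
the coefficient of x^18 = 248

248


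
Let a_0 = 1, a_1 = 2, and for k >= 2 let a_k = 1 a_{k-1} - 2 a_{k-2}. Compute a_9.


Iterating the recurrence forward:
a_0 = 1
a_1 = 2
a_2 = 1*2 - 2*1 = 0
a_3 = 1*0 - 2*2 = -4
a_4 = 1*-4 - 2*0 = -4
a_5 = 1*-4 - 2*-4 = 4
a_6 = 1*4 - 2*-4 = 12
a_7 = 1*12 - 2*4 = 4
a_8 = 1*4 - 2*12 = -20
a_9 = 1*-20 - 2*4 = -28
So a_9 = -28.

-28


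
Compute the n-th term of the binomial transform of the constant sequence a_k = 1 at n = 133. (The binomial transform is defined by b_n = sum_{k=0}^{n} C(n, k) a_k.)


With a_k = 1 for all k, b_n = sum_{k=0}^{n} C(n, k) = 2^n by the binomial theorem.
For n = 133: 2^133 = 10889035741470030830827987437816582766592.

10889035741470030830827987437816582766592


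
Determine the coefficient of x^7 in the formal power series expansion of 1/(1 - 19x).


The geometric series identity gives 1/(1 - c x) = sum_{k>=0} c^k x^k, so the coefficient of x^k is c^k.
Here c = 19 and k = 7.
Computing: 19^7 = 893871739

893871739


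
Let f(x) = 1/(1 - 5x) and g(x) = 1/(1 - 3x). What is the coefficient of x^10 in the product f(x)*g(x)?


The coefficient of x^n in f*g is the Cauchy product: sum_{k=0}^{n} a^k * b^(n-k).
With a=5, b=3, n=10:
sum_{k=0}^{10} 5^k * 3^(10-k)
= 24325489

24325489


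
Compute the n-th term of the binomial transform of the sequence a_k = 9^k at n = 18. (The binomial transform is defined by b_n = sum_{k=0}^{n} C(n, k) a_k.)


With a_k = 9^k, b_n = sum_{k=0}^{n} C(n, k) 9^k = (1 + 9)^n by the binomial theorem.
For n = 18: (1 + 9)^18 = 10^18 = 1000000000000000000.

1000000000000000000


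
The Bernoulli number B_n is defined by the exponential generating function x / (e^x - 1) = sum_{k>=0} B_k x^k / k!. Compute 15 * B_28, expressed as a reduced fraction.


Bernoulli numbers can also be computed recursively via B_0 = 1 and sum_{j=0}^{m} C(m+1, j) B_j = 0 for m >= 1. Odd-index Bernoulli numbers vanish for k >= 3.
Computing B_28 = -23749461029/870, so 15 * B_28 = 15 * -23749461029/870 = -23749461029/58.

-23749461029/58


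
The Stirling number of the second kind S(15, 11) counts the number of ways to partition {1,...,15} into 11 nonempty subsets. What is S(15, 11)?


Using the explicit formula S(n,k) = (1/k!) sum_{j=0}^{k} (-1)^(k-j) C(k,j) j^n:
S(15, 11) = 1479478
Equivalently, S(n,k) is n! times the coefficient of x^n in the EGF (e^x - 1)^k / k!.

1479478


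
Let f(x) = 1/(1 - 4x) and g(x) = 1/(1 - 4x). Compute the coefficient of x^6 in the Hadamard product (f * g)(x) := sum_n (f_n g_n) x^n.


f has coefficients f_k = 4^k and g has coefficients g_k = 4^k, so the Hadamard product has coefficient (f*g)_k = 4^k * 4^k = 16^k.
For k = 6: 16^6 = 16777216.

16777216


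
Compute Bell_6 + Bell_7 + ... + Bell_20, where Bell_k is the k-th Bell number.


Recall Bell_k counts set partitions of a k-set (with Bell_0 = 1 by convention).
Bell_6 through Bell_20: 203, 877, 4140, 21147, 115975, 678570, 4213597, 27644437, 190899322, 1382958545, 10480142147, 82864869804, 682076806159, 5832742205057, 51724158235372
Sum = 203 + 877 + 4140 + 21147 + 115975 + 678570 + 4213597 + 27644437 + 190899322 + 1382958545 + 10480142147 + 82864869804 + 682076806159 + 5832742205057 + 51724158235372 = 58333928795352.

58333928795352


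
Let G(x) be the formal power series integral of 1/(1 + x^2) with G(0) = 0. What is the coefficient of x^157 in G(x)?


1/(1 + x^2) = sum_{j>=0} (-1)^j x^(2j). Integrating termwise with G(0) = 0:
G(x) = sum_{j>=0} (-1)^j x^(2j+1) / (2j+1) = arctan(x).
Only odd powers are nonzero. For x^157 write 157 = 2*78 + 1, giving
(-1)^78 / 157 = 1/157 = 1/157.

1/157


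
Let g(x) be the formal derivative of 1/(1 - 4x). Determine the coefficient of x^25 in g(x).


Differentiate termwise: d/dx sum_{k>=0} 4^k x^k = sum_{k>=1} k 4^k x^(k-1) = sum_{j>=0} (j+1) 4^(j+1) x^j.
Equivalently, d/dx [1/(1 - 4x)] = 4/(1 - 4x)^2.
For j = 25: 26 * 4^26 = 26 * 4503599627370496 = 117093590311632896.

117093590311632896


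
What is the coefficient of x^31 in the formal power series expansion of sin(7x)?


The Maclaurin series is sin(t) = sum_{k>=0} (-1)^k t^(2k+1) / (2k+1)!, so substituting t = 7x, only odd powers of x are nonzero, with coefficient of x^(2k+1) equal to (-1)^k 7^(2k+1) / (2k+1)!.
Write 31 = 2*15 + 1, giving the coefficient (-1)^15 * 7^31 / 31! = -157775382034845806615042743/8222838654177922817725562880000000 = -65712362363534280139543/3424755790994553443450880000000.

-65712362363534280139543/3424755790994553443450880000000


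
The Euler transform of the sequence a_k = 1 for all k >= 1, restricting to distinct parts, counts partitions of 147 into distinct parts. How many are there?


Partitions of 147 into distinct parts can be computed via generating function.
Product (1+x)(1+x^2)(1+x^3)...
The coefficient of x^147 = 15757502

15757502


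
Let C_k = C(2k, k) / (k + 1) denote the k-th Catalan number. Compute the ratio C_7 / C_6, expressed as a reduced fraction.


Using C_k = (2k)! / (k! (k+1)!), the ratio C_{k+1}/C_k simplifies to
C_{k+1}/C_k = [(2k+2)! / ((k+1)! (k+2)!)] * [k! (k+1)! / (2k)!]
 = (2k+2)(2k+1) / ((k+1)(k+2)) = 2(2k+1) / (k+2).
For k = 6: 2(2*6 + 1) / (6 + 2) = 26/8 = 13/4.

13/4


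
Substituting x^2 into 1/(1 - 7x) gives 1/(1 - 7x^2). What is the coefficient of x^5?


Since 1/(1 - 7x^2) only has even powers of x,
the coefficient of x^5 (odd) is 0.

0


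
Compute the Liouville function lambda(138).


The Liouville function is lambda(k) = (-1)^Omega(k), where Omega(k) counts the prime factors of k with multiplicity.
Factoring: 138 = 2 * 3 * 23, so Omega(138) = 3.
lambda(138) = (-1)^3 = -1.

-1


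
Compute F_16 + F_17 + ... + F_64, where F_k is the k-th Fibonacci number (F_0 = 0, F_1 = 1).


Use the identity sum_{k=0}^{N} F_k = F_{N+2} - 1 (which follows from F_{k+2} - F_{k+1} = F_k). Then
sum_{k=16}^{64} F_k = (F_{66} - 1) - (F_{17} - 1) = F_{66} - F_{17}.
Computing: F_{66} = 27777890035288, F_{17} = 1597, so
Sum = 27777890035288 - 1597 = 27777890033691.

27777890033691


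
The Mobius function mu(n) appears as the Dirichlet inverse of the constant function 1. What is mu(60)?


60 has a squared prime factor, so mu(60) = 0.
Factorization reveals a repeated prime.

0


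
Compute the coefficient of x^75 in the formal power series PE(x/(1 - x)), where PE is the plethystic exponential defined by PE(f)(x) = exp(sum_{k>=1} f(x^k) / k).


For f(x) = x/(1 - x) we have
sum_{k>=1} f(x^k) / k = sum_{k>=1} (1/k) * x^k / (1 - x^k) = sum_{k, m >= 1} x^(k m) / k,
which after exponentiating simplifies to
PE(x/(1 - x)) = prod_{k>=1} 1 / (1 - x^k).
This is the generating function for the partition function p(n), so the coefficient of x^75 is p(75).
Computing p(75) by dynamic programming over parts 1, 2, ..., 75: p(75) = 8118264.

8118264


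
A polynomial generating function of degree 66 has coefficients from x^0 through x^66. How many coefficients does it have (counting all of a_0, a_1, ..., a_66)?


A polynomial of degree 66 takes the form a_0 + a_1 x + ... + a_66 x^66.
The number of coefficients is 66 + 1 = 67.

67


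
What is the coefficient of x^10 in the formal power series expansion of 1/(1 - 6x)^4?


The general identity 1/(1 - c x)^r = sum_{k>=0} c^k C(k + r - 1, r - 1) x^k follows by substituting y = c x into 1/(1 - y)^r = sum_{k>=0} C(k + r - 1, r - 1) y^k.
For c = 6, r = 4, k = 10:
6^10 * C(13, 3) = 60466176 * 286 = 17293326336.

17293326336


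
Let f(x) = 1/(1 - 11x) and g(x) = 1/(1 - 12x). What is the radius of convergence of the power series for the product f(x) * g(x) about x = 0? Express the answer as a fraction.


The radius of 1/(1 - 11x) is 1/11 (nearest singularity at x = 1/11), and the radius of 1/(1 - 12x) is 1/12.
The product f(x)*g(x) = 1/((1 - 11x)(1 - 12x)) has singularities at both 1/11 and 1/12, so its radius of convergence is the distance to the nearest one:
min(1/11, 1/12) = 1/12.

1/12


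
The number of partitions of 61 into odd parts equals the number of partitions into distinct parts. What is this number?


Computing partitions of 61 into odd parts (1, 3, 5, ...):
Using the generating function prod_{k>=0} 1/(1-x^(2k+1)),
the count is 12076

12076


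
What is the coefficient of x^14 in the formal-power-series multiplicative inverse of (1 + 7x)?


The inverse is 1/(1 + 7x). Apply the geometric identity 1/(1 - y) = sum_{k>=0} y^k with y = -7x:
1/(1 + 7x) = sum_{k>=0} (-7)^k x^k.
So the coefficient of x^14 is (-7)^14 = 678223072849.

678223072849


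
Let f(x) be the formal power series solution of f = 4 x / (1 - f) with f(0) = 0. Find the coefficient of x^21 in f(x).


Apply Lagrange inversion: f = 4 x * phi(f) with phi(t) = 1/(1 - t), so
[x^n] f = 4^n * (1/n) [t^(n-1)] phi(t)^n = 4^n * (1/n) [t^(n-1)] (1 - t)^(-n) = 4^n * (1/n) C(2n - 2, n - 1) = 4^n * C_{n-1}.
For n = 21: C_20 = C(40, 20) / 21 = 137846528820/21 = 6564120420.
With the 4^21 = 4398046511104 factor, the coefficient is 4398046511104 * 6564120420 = 28869306911647523143680.

28869306911647523143680


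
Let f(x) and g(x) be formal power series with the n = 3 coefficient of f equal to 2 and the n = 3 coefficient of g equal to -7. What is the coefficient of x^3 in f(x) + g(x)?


Addition of formal power series is termwise.
The coefficient of x^3 in f + g = 2 + -7
= -5

-5


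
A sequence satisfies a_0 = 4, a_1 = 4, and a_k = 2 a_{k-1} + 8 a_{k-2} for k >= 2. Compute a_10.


The characteristic equation is t^2 - 2 t - 8 = 0, with roots r_1 = 4 and r_2 = -2 (so c_1 = r_1 + r_2, c_2 = -r_1 r_2 as required).
One can use the closed form a_n = A r_1^n + B r_2^n, but direct iteration is more reliable:
a_0 = 4, a_1 = 4, a_2 = 40, a_3 = 112, a_4 = 544, a_5 = 1984, a_6 = 8320, a_7 = 32512, a_8 = 131584, a_9 = 523264, a_10 = 2099200.
So a_10 = 2099200.

2099200


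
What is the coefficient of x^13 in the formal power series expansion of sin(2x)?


The Maclaurin series is sin(t) = sum_{k>=0} (-1)^k t^(2k+1) / (2k+1)!, so substituting t = 2x, only odd powers of x are nonzero, with coefficient of x^(2k+1) equal to (-1)^k 2^(2k+1) / (2k+1)!.
Write 13 = 2*6 + 1, giving the coefficient (-1)^6 * 2^13 / 13! = 8192/6227020800 = 8/6081075.

8/6081075


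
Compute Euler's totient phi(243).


phi(n) counts integers in [1, n] coprime to n. Using the multiplicative formula phi(n) = n * prod_{p | n} (1 - 1/p):
243 = 3^5, so
phi(243) = 243 * (1 - 1/3) = 162.

162


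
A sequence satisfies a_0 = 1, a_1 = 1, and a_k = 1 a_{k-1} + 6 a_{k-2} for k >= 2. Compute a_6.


The characteristic equation is t^2 - 1 t - 6 = 0, with roots r_1 = 3 and r_2 = -2 (so c_1 = r_1 + r_2, c_2 = -r_1 r_2 as required).
One can use the closed form a_n = A r_1^n + B r_2^n, but direct iteration is more reliable:
a_0 = 1, a_1 = 1, a_2 = 7, a_3 = 13, a_4 = 55, a_5 = 133, a_6 = 463.
So a_6 = 463.

463


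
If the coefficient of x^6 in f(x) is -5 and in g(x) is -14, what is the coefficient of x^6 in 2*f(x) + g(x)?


Scalar multiplication scales coefficients: 2 * -5 = -10.
Then add the g coefficient: -10 + -14
= -24

-24


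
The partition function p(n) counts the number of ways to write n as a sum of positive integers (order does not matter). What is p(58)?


Using the generating function prod_{k>=1} 1/(1-x^k), we compute p(58).
By dynamic programming over parts 1 through 58:
p(58) = 715220

715220


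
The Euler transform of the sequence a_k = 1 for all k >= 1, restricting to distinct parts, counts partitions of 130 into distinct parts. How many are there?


Partitions of 130 into distinct parts can be computed via generating function.
Product (1+x)(1+x^2)(1+x^3)...
The coefficient of x^130 = 4654670

4654670


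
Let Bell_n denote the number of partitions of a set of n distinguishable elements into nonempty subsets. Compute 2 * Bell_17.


Bell_17 can be computed from the Bell triangle or from Dobinski's identity Bell_n = (1/e) * sum_{k>=0} k^n / k!.
Computing Bell_17 = 82864869804.
Then 2 * 82864869804 = 165729739608.

165729739608


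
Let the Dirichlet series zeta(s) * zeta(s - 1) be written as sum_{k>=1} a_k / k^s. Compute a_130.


Convolution gives a_k = sum_{d | k} d * 1 = sum_{d | k} d = sigma(k), the sum of positive divisors of k.
For k = 130, the divisors are 1, 2, 5, 10, 13, 26, 65, 130, so
sigma(130) = 1 + 2 + 5 + 10 + 13 + 26 + 65 + 130 = 252.

252


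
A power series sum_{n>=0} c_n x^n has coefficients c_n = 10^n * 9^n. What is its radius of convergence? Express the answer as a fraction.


By the root test (Cauchy-Hadamard), the radius is R = 1 / limsup_n |c_n|^(1/n).
Here |c_n|^(1/n) = (10^n * 9^n)^(1/n) = 10 * 9 = 90 for all n.
So R = 1/90 = 1/90.

1/90


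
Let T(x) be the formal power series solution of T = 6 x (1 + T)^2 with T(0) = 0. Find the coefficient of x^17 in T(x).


Apply the Lagrange inversion formula: if T = 6 x * phi(T) with phi(t) = (1 + t)^2, then [x^n] T = 6^n * (1/n) [t^(n-1)] phi(t)^n = 6^n * (1/n) [t^(n-1)] (1 + t)^(2n) = 6^n * (1/n) C(2n, n-1).
Using the identity C(2n, n-1) = C(2n, n) * n / (n+1), the unscaled factor equals C(2n, n) / (n+1) = C_n, the n-th Catalan number.
For n = 17: C_17 = C(34, 17) / 18 = 2333606220/18 = 129644790.
With the 6^17 = 16926659444736 factor, the coefficient is 16926659444736 * 129644790 = 2194453209114315325440.

2194453209114315325440


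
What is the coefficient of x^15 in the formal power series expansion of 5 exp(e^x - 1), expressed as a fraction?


exp(e^x - 1) is the exponential generating function for the Bell numbers Bell_k: exp(e^x - 1) = sum_{k>=0} Bell_k x^k / k!.
So the coefficient of x^15 in 5 exp(e^x - 1) is 5 Bell_15 / 15!.
Computing: Bell_15 = 1382958545 and 15! = 1307674368000, giving
5 * 1382958545/1307674368000 = 276591709/52306974720.

276591709/52306974720


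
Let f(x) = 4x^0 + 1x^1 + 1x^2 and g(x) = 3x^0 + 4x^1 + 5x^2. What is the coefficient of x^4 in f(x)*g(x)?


Cauchy product at x^4:
1*5
= 5

5


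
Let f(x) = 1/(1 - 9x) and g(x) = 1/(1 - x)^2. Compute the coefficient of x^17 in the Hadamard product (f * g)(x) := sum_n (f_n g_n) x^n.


f has coefficients f_k = 9^k. For g = 1/(1 - x)^2 the coefficient is g_k = C(k + 1, 1) = k + 1. The Hadamard coefficient is (f * g)_k = 9^k * (k + 1).
For k = 17: 9^17 * 18 = 16677181699666569 * 18 = 300189270593998242.

300189270593998242


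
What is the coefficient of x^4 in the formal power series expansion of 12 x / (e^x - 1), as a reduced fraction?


The exponential generating function for Bernoulli numbers is
x / (e^x - 1) = sum_{k>=0} B_k x^k / k!.
So the coefficient of x^4 in 12 x / (e^x - 1) is 12 B_4 / 4!.
Computing: B_4 = -1/30, 4! = 24, giving
12 * -1/30 / 24 = -1/60.

-1/60


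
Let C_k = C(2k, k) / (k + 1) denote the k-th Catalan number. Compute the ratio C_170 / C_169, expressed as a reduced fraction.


Using C_k = (2k)! / (k! (k+1)!), the ratio C_{k+1}/C_k simplifies to
C_{k+1}/C_k = [(2k+2)! / ((k+1)! (k+2)!)] * [k! (k+1)! / (2k)!]
 = (2k+2)(2k+1) / ((k+1)(k+2)) = 2(2k+1) / (k+2).
For k = 169: 2(2*169 + 1) / (169 + 2) = 678/171 = 226/57.

226/57


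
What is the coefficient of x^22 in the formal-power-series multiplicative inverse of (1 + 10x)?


The inverse is 1/(1 + 10x). Apply the geometric identity 1/(1 - y) = sum_{k>=0} y^k with y = -10x:
1/(1 + 10x) = sum_{k>=0} (-10)^k x^k.
So the coefficient of x^22 is (-10)^22 = 10000000000000000000000.

10000000000000000000000


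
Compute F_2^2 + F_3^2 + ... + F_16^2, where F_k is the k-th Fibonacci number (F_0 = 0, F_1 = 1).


There is a standard identity sum_{k=0}^{N} F_k^2 = F_N * F_{N+1} (proved inductively from the telescoping relation F_k^2 = F_k F_{k+1} - F_{k-1} F_k). Then
sum_{k=2}^{16} F_k^2 = F_16 F_17 - F_1 F_2.
Computing: F_16 = 987, F_17 = 1597, F_1 = 1, F_2 = 1.
Sum = 987 * 1597 - 1 * 1 = 1576238.

1576238


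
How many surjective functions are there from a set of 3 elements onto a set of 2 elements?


By inclusion-exclusion on which target elements are missed, the number of surjections from an n-set onto a k-set is
surj(n, k) = sum_{j=0}^{k} (-1)^j C(k, j) (k - j)^n.
Equivalently surj(n, k) = k! * S(n, k), where S(n, k) is the Stirling number of the second kind.
For n = 3, k = 2:
S(3, 2) = 3, so
surj = 2! * 3 = 2 * 3 = 6.

6


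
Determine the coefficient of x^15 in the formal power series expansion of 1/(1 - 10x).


The geometric series identity gives 1/(1 - c x) = sum_{k>=0} c^k x^k, so the coefficient of x^k is c^k.
Here c = 10 and k = 15.
Computing: 10^15 = 1000000000000000

1000000000000000


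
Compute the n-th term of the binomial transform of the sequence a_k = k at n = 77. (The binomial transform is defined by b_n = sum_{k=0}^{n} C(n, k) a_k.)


With a_k = k, b_n = sum_{k=0}^{n} C(n, k) k. Using k * C(n, k) = n * C(n-1, k-1) gives b_n = n * sum_{k>=1} C(n-1, k-1) = n * 2^(n-1).
For n = 77: 77 * 2^76 = 77 * 75557863725914323419136 = 5817955506895402903273472.

5817955506895402903273472


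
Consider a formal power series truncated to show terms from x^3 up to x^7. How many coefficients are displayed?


From x^3 to x^7 inclusive, the count is 7 - 3 + 1 = 5.

5


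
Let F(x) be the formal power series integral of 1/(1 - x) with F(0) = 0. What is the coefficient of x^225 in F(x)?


1/(1 - x) = sum_{k>=0} x^k. Integrating termwise and using F(0) = 0 gives
F(x) = sum_{k>=0} x^(k+1) / (k+1) = sum_{m>=1} x^m / m = -ln(1 - x).
So the coefficient of x^225 is 1/225 = 1/225.

1/225


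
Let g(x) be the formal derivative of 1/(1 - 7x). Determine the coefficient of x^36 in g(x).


Differentiate termwise: d/dx sum_{k>=0} 7^k x^k = sum_{k>=1} k 7^k x^(k-1) = sum_{j>=0} (j+1) 7^(j+1) x^j.
Equivalently, d/dx [1/(1 - 7x)] = 7/(1 - 7x)^2.
For j = 36: 37 * 7^37 = 37 * 18562115921017574302453163671207 = 686798289077650249190767055834659.

686798289077650249190767055834659


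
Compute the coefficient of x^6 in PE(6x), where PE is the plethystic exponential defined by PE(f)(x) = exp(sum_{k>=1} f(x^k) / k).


With f(x) = 6x, the exponent is sum_{k>=1} 6 x^k / k = 6 * (-ln(1 - x)). Exponentiating:
PE(6x) = exp(-6 ln(1 - x)) = 1/(1 - x)^6.
By the negative binomial expansion, [x^n] 1/(1 - x)^6 = C(n + 5, 5).
For n = 6: C(11, 5) = 462.

462


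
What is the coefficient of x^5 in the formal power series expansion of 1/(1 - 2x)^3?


The general identity 1/(1 - c x)^r = sum_{k>=0} c^k C(k + r - 1, r - 1) x^k follows by substituting y = c x into 1/(1 - y)^r = sum_{k>=0} C(k + r - 1, r - 1) y^k.
For c = 2, r = 3, k = 5:
2^5 * C(7, 2) = 32 * 21 = 672.

672


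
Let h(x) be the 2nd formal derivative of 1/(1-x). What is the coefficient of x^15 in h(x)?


Differentiating 2 times: d^2/dx^2 [1/(1-x)] = 2!/(1-x)^3.
The expansion 1/(1-x)^3 = sum_{k>=0} C(k+2, 2) x^k, so the coefficient of x^n in 2!/(1-x)^3 is 2! * C(n+2, 2).
For n = 15: 2 * C(17, 2) = 2 * 136 = 272

272


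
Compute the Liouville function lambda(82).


The Liouville function is lambda(k) = (-1)^Omega(k), where Omega(k) counts the prime factors of k with multiplicity.
Factoring: 82 = 2 * 41, so Omega(82) = 2.
lambda(82) = (-1)^2 = 1.

1


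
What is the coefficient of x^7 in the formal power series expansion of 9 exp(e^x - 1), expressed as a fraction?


exp(e^x - 1) is the exponential generating function for the Bell numbers Bell_k: exp(e^x - 1) = sum_{k>=0} Bell_k x^k / k!.
So the coefficient of x^7 in 9 exp(e^x - 1) is 9 Bell_7 / 7!.
Computing: Bell_7 = 877 and 7! = 5040, giving
9 * 877/5040 = 877/560.

877/560


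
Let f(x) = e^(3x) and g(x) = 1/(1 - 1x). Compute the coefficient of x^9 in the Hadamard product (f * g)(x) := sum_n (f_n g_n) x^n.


Expanding: f_k = 3^k/k! (from e^(3x)) and g_k = 1^k (from 1/(1 - 1x)). So the Hadamard coefficient (f * g)_k = 3^k 1^k / k! = (3)^k / k!.
For k = 9: 3^9/9! = 19683/362880 = 243/4480.

243/4480


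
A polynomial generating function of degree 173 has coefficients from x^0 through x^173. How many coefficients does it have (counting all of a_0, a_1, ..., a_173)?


A polynomial of degree 173 takes the form a_0 + a_1 x + ... + a_173 x^173.
The number of coefficients is 173 + 1 = 174.

174


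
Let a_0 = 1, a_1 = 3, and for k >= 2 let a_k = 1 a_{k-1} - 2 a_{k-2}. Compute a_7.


Iterating the recurrence forward:
a_0 = 1
a_1 = 3
a_2 = 1*3 - 2*1 = 1
a_3 = 1*1 - 2*3 = -5
a_4 = 1*-5 - 2*1 = -7
a_5 = 1*-7 - 2*-5 = 3
a_6 = 1*3 - 2*-7 = 17
a_7 = 1*17 - 2*3 = 11
So a_7 = 11.

11


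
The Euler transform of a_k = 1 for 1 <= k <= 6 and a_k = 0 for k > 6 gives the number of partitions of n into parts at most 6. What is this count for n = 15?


Partitions of 15 into parts at most 6:
Using generating function (1-x)^(-1)(1-x^2)^(-1)...(1-x^6)^(-1),
the coefficient of x^15 = 110

110


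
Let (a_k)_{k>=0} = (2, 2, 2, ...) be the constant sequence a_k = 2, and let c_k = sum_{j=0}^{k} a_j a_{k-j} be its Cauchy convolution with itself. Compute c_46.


Since a_j = 2 for all j >= 0, the convolution sum becomes
c_k = sum_{j=0}^{k} 2 * 2 = 4 * (k + 1).
Equivalently, the generating function of (a_k) is 2/(1 - x) and its square is 4/(1 - x)^2 = sum_{k>=0} 4(k + 1) x^k.
For k = 46: 4 * 47 = 188.

188


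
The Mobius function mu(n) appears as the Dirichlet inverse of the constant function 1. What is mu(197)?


197 = 197 (all distinct primes).
mu(197) = (-1)^1 = -1

-1


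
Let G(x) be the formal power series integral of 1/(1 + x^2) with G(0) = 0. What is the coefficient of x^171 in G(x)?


1/(1 + x^2) = sum_{j>=0} (-1)^j x^(2j). Integrating termwise with G(0) = 0:
G(x) = sum_{j>=0} (-1)^j x^(2j+1) / (2j+1) = arctan(x).
Only odd powers are nonzero. For x^171 write 171 = 2*85 + 1, giving
(-1)^85 / 171 = -1/171 = -1/171.

-1/171


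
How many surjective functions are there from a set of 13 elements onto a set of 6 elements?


By inclusion-exclusion on which target elements are missed, the number of surjections from an n-set onto a k-set is
surj(n, k) = sum_{j=0}^{k} (-1)^j C(k, j) (k - j)^n.
Equivalently surj(n, k) = k! * S(n, k), where S(n, k) is the Stirling number of the second kind.
For n = 13, k = 6:
S(13, 6) = 9321312, so
surj = 6! * 9321312 = 720 * 9321312 = 6711344640.

6711344640


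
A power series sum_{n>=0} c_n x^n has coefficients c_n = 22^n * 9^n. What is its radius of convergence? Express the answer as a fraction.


By the root test (Cauchy-Hadamard), the radius is R = 1 / limsup_n |c_n|^(1/n).
Here |c_n|^(1/n) = (22^n * 9^n)^(1/n) = 22 * 9 = 198 for all n.
So R = 1/198 = 1/198.

1/198


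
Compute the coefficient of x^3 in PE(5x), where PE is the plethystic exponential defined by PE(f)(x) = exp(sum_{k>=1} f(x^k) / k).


With f(x) = 5x, the exponent is sum_{k>=1} 5 x^k / k = 5 * (-ln(1 - x)). Exponentiating:
PE(5x) = exp(-5 ln(1 - x)) = 1/(1 - x)^5.
By the negative binomial expansion, [x^n] 1/(1 - x)^5 = C(n + 4, 4).
For n = 3: C(7, 4) = 35.

35


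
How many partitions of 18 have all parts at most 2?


Using the generating function (1-x)^(-1)(1-x^2)^(-1),
the coefficient of x^18 counts these restricted partitions.
Result = 10

10


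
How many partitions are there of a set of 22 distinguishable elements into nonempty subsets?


Bell_22 can be computed from the Bell triangle or from Dobinski's identity Bell_n = (1/e) * sum_{k>=0} k^n / k!.
Computing Bell_22 = 4506715738447323.

4506715738447323


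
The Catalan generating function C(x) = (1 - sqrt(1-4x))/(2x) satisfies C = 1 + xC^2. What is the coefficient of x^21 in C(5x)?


Substituting x -> 5x scales the n-th coefficient by 5^n, so [x^21] C(5x) = 5^21 * C_21.
C_21 = C(2*21, 21)/(22) = 538257874440/22 = 24466267020.
So 5^21 * 24466267020 = 476837158203125 * 24466267020 = 11666425237655639648437500.

11666425237655639648437500


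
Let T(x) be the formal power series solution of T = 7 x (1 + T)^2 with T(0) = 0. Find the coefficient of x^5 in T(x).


Apply the Lagrange inversion formula: if T = 7 x * phi(T) with phi(t) = (1 + t)^2, then [x^n] T = 7^n * (1/n) [t^(n-1)] phi(t)^n = 7^n * (1/n) [t^(n-1)] (1 + t)^(2n) = 7^n * (1/n) C(2n, n-1).
Using the identity C(2n, n-1) = C(2n, n) * n / (n+1), the unscaled factor equals C(2n, n) / (n+1) = C_n, the n-th Catalan number.
For n = 5: C_5 = C(10, 5) / 6 = 252/6 = 42.
With the 7^5 = 16807 factor, the coefficient is 16807 * 42 = 705894.

705894


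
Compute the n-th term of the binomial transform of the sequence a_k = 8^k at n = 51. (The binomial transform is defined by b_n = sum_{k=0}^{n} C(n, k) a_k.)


With a_k = 8^k, b_n = sum_{k=0}^{n} C(n, k) 8^k = (1 + 8)^n by the binomial theorem.
For n = 51: (1 + 8)^51 = 9^51 = 4638397686588101979328150167890591454318967698009.

4638397686588101979328150167890591454318967698009


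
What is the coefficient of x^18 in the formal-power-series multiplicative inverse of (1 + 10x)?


The inverse is 1/(1 + 10x). Apply the geometric identity 1/(1 - y) = sum_{k>=0} y^k with y = -10x:
1/(1 + 10x) = sum_{k>=0} (-10)^k x^k.
So the coefficient of x^18 is (-10)^18 = 1000000000000000000.

1000000000000000000


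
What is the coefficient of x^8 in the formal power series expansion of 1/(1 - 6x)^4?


The general identity 1/(1 - c x)^r = sum_{k>=0} c^k C(k + r - 1, r - 1) x^k follows by substituting y = c x into 1/(1 - y)^r = sum_{k>=0} C(k + r - 1, r - 1) y^k.
For c = 6, r = 4, k = 8:
6^8 * C(11, 3) = 1679616 * 165 = 277136640.

277136640


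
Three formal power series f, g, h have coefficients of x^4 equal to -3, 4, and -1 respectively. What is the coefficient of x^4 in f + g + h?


Series addition is componentwise:
-3 + 4 + -1
= 0

0


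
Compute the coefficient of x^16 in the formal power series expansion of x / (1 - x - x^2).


Let f(x) = sum_{k>=0} a_k x^k. Multiplying f(x) * (1 - x - x^2) = x and matching coefficients gives a_0 = 0, a_1 = 1, and a_k = a_{k-1} + a_{k-2} for k >= 2. These are the Fibonacci numbers F_k.
Iterating from F_0 = 0, F_1 = 1:
F_0=0, F_1=1, F_2=1, F_3=2, F_4=3, F_5=5, F_6=8, F_7=13, F_8=21, F_9=34, ...
F_16 = 987.

987


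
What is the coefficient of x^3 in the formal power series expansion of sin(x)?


The Maclaurin series is sin(t) = sum_{k>=0} (-1)^k t^(2k+1) / (2k+1)!, so substituting t = x, only odd powers of x are nonzero, with coefficient of x^(2k+1) equal to (-1)^k / (2k+1)!.
Write 3 = 2*1 + 1, giving the coefficient (-1)^1 / 3! = -1/6 = -1/6.

-1/6
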